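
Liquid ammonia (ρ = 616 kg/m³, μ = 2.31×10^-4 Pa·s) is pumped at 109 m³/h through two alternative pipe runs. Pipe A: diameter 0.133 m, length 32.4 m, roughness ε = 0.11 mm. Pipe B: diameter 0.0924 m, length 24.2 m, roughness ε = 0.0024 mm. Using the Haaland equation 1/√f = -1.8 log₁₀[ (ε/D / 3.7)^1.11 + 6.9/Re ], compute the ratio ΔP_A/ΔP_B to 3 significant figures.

Pipe A: V = Q/A = 0.03028/0.01389 = 2.179 m/s; Re = 7.729e+05; ε/D = 0.000827; Haaland → f = 0.01919; ΔP_A = f(L/D)(ρV²/2) = 6838 Pa.
Pipe B: V = Q/A = 0.03028/0.006706 = 4.515 m/s; Re = 1.113e+06; ε/D = 2.6e-05; Haaland → f = 0.01191; ΔP_B = f(L/D)(ρV²/2) = 1.958e+04 Pa.
ΔP_A/ΔP_B = 6838/1.958e+04 = 0.349.

ΔP_A/ΔP_B ≈ 0.349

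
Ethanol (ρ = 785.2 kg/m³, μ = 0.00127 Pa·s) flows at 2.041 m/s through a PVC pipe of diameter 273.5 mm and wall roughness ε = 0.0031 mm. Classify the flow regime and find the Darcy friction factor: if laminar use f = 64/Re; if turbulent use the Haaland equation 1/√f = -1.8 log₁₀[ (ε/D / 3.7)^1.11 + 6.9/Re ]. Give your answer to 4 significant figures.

f ≈ 0.01407

Re = ρVD/μ = 785.2·2.041·0.2735/0.00127 = 3.451e+05.
Re > 4000 → turbulent. ε/D = 3.1e-06/0.2735 = 1.13e-05; Haaland: 1/√f = -1.8 log₁₀[7.58e-07 + 2e-05] = 8.429, so f = 0.01407.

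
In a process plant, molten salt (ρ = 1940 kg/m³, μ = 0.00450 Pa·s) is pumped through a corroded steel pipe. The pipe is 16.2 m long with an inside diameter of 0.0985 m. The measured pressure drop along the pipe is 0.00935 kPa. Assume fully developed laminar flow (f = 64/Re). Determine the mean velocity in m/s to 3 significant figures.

V ≈ 0.0389 m/s

For laminar flow, f = 64/Re with Re = ρVD/μ, so Darcy-Weisbach reduces to ΔP = 32μLV/D². Solving for V: V = ΔP·D²/(32μL) = 9.35·(0.0985)²/(32·0.0045·16.2) = 0.03889 m/s.
Check: Re = ρVD/μ = 1940·0.03889·0.0985/0.0045 = 1651 < 2300, so the laminar assumption holds.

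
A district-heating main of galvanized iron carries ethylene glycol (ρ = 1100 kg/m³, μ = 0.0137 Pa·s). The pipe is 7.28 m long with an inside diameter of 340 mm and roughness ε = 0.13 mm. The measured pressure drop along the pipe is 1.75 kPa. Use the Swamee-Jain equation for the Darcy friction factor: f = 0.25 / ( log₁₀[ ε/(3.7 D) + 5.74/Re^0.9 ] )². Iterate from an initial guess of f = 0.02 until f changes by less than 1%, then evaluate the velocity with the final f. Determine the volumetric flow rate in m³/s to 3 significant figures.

Q ≈ 0.242 m³/s

Rearranging Darcy-Weisbach: V = √(2·ΔP·D/(f·L·ρ)). With ε/D = 0.00013/0.34 = 0.000382, iterate starting from f = 0.02:
  f = 0.02 → V = √(2·1750·0.34/(0.02·7.28·1100)) = 2.726 m/s; Re = ρVD/μ = 7.441e+04; f → 0.02078
  f = 0.02078 → V = 2.674 m/s; Re = 7.3e+04; f → 0.02085
Converged (Δf/f < 1%). With the final f = 0.02085: V = √(2·1750·0.34/(0.02085·7.28·1100)) = 2.67 m/s.
Q = V·A = 2.67·(π/4·0.34²) = 0.2424 m³/s = 0.242 m³/s.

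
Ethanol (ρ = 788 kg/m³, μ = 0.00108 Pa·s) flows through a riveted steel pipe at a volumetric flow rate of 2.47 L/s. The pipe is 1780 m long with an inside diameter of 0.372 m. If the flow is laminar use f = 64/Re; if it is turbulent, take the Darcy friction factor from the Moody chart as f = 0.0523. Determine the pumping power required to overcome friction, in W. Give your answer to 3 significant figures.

P ≈ 0.126 W

Q = 2.47 L/s = 2.47/1000 = 0.00247 m³/s.
Cross-sectional area A = πD²/4 = π(0.372)²/4 = 0.1087 m²; mean velocity V = Q/A = 0.00247/0.1087 = 0.02273 m/s.
Reynolds number Re = ρVD/μ = 788 · 0.02273 · 0.372 / 0.00108 = 6168.
Re > 4000 → turbulent; use the Moody-chart value f = 0.0523.
Darcy-Weisbach: ΔP = f(L/D)(ρV²/2) = 0.0523·(1780/0.372)·(788·0.02273²/2) = 0.0523·4785·0.2035 = 50.92 Pa.
Pumping power P = QΔP = 0.00247·50.92 = 0.1258 W = 0.126 W.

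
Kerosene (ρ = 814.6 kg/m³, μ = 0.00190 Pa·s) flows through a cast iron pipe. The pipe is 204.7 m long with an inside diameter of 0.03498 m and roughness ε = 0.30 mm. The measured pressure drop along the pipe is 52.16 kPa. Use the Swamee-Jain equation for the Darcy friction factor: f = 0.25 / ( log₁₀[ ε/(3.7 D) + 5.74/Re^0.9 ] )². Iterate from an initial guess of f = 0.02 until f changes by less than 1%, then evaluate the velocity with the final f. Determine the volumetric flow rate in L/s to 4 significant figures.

Q ≈ 0.6927 L/s

Rearranging Darcy-Weisbach: V = √(2·ΔP·D/(f·L·ρ)). With ε/D = 0.0003/0.03498 = 0.00858, iterate starting from f = 0.02:
  f = 0.02 → V = √(2·5.216e+04·0.03498/(0.02·204.7·814.6)) = 1.046 m/s; Re = ρVD/μ = 1.569e+04; f → 0.04051
  f = 0.04051 → V = 0.735 m/s; Re = 1.102e+04; f → 0.04202
  f = 0.04202 → V = 0.7216 m/s; Re = 1.082e+04; f → 0.04211
Converged (Δf/f < 1%). With the final f = 0.04211: V = √(2·5.216e+04·0.03498/(0.04211·204.7·814.6)) = 0.7209 m/s.
Q = V·A = 0.7209·(π/4·0.03498²) = 0.0006927 m³/s = 0.6927 L/s.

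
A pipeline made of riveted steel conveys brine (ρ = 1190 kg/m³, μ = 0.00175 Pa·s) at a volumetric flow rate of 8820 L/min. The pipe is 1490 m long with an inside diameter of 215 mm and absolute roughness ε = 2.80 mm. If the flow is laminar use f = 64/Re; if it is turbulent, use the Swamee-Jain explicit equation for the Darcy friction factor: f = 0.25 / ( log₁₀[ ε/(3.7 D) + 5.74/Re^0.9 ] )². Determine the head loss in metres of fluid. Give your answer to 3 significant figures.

Q = 8820 L/min = 8820/60000 = 0.147 m³/s.
Cross-sectional area A = πD²/4 = π(0.215)²/4 = 0.03631 m²; mean velocity V = Q/A = 0.147/0.03631 = 4.049 m/s.
Reynolds number Re = ρVD/μ = 1190 · 4.049 · 0.215 / 0.00175 = 5.92e+05.
Re > 4000 → turbulent. Relative roughness ε/D = 0.0028/0.215 = 0.013. Swamee-Jain: f = 0.25/(log₁₀[0.013/3.7 + 5.74/5.92e+05^0.9])² = 0.25/(log₁₀[0.00352 + 3.66e-05])² = 0.25/(-2.449)² = 0.04168.
Darcy-Weisbach: ΔP = f(L/D)(ρV²/2) = 0.04168·(1490/0.215)·(1190·4.049²/2) = 0.04168·6930·9755 = 2.818e+06 Pa.
Head loss h_f = ΔP/(ρg) = 2.818e+06/(1190·9.81) = 241 m.

h_f ≈ 241 m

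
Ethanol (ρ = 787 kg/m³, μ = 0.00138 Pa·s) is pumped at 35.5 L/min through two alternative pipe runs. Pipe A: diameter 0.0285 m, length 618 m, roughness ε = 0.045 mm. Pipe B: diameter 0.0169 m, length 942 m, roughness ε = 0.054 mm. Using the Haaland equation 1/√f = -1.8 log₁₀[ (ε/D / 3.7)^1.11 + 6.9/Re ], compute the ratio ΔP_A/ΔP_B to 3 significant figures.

ΔP_A/ΔP_B ≈ 0.0475

Pipe A: V = Q/A = 0.0005917/0.0006379 = 0.9275 m/s; Re = 1.507e+04; ε/D = 0.00158; Haaland → f = 0.03025; ΔP_A = f(L/D)(ρV²/2) = 2.22e+05 Pa.
Pipe B: V = Q/A = 0.0005917/0.0002243 = 2.638 m/s; Re = 2.542e+04; ε/D = 0.0032; Haaland → f = 0.03062; ΔP_B = f(L/D)(ρV²/2) = 4.673e+06 Pa.
ΔP_A/ΔP_B = 2.22e+05/4.673e+06 = 0.0475.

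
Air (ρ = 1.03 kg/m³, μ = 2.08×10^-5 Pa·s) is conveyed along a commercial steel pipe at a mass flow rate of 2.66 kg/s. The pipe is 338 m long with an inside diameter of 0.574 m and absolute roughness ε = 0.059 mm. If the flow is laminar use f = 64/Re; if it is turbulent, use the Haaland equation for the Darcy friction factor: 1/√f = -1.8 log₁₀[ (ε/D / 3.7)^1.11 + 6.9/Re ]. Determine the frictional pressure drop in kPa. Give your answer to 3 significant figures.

A = πD²/4 = π(0.574)²/4 = 0.2588 m²; mean velocity V = ṁ/(ρA) = 2.66/(1.03 · 0.2588) = 9.98 m/s.
Reynolds number Re = ρVD/μ = 1.03 · 9.98 · 0.574 / 2.08e-05 = 2.837e+05.
Re > 4000 → turbulent. Relative roughness ε/D = 5.9e-05/0.574 = 0.000103. Haaland: 1/√f = -1.8 log₁₀[(0.000103/3.7)^1.11 + 6.9/2.837e+05] = -1.8 log₁₀[8.76e-06 + 2.43e-05] = 8.065, so f = 0.01538.
Darcy-Weisbach: ΔP = f(L/D)(ρV²/2) = 0.01538·(338/0.574)·(1.03·9.98²/2) = 0.01538·588.9·51.29 = 464.4 Pa.
ΔP = 464.4 Pa = 0.464 kPa.

ΔP ≈ 0.464 kPa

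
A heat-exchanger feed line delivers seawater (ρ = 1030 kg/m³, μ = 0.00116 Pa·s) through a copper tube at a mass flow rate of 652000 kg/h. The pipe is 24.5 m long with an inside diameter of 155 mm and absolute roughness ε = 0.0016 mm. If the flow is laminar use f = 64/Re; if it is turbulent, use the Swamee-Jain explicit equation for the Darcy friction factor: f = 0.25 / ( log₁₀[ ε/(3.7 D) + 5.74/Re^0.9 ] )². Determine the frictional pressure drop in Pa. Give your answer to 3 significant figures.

ṁ = 652000 kg/h = 652000/3600 = 181.1 kg/s.
A = πD²/4 = π(0.155)²/4 = 0.01887 m²; mean velocity V = ṁ/(ρA) = 181.1/(1030 · 0.01887) = 9.319 m/s.
Reynolds number Re = ρVD/μ = 1030 · 9.319 · 0.155 / 0.00116 = 1.283e+06.
Re > 4000 → turbulent. Relative roughness ε/D = 1.6e-06/0.155 = 1.03e-05. Swamee-Jain: f = 0.25/(log₁₀[1.03e-05/3.7 + 5.74/1.283e+06^0.9])² = 0.25/(log₁₀[2.79e-06 + 1.83e-05])² = 0.25/(-4.677)² = 0.01143.
Darcy-Weisbach: ΔP = f(L/D)(ρV²/2) = 0.01143·(24.5/0.155)·(1030·9.319²/2) = 0.01143·158.1·4.472e+04 = 8.08e+04 Pa.

ΔP ≈ 80800 Pa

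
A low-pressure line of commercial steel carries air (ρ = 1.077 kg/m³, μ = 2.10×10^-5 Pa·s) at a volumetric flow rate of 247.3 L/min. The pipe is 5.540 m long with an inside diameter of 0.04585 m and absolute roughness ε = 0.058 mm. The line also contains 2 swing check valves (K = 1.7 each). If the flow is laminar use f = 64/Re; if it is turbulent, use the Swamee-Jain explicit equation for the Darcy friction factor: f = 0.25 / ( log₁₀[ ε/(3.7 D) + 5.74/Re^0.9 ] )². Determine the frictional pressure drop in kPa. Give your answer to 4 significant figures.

Q = 247.3 L/min = 247.3/60000 = 0.004122 m³/s.
Cross-sectional area A = πD²/4 = π(0.04585)²/4 = 0.001651 m²; mean velocity V = Q/A = 0.004122/0.001651 = 2.496 m/s.
Reynolds number Re = ρVD/μ = 1.077 · 2.496 · 0.04585 / 2.1e-05 = 5870.
Re > 4000 → turbulent. Relative roughness ε/D = 5.8e-05/0.04585 = 0.00126. Swamee-Jain: f = 0.25/(log₁₀[0.00126/3.7 + 5.74/5870^0.9])² = 0.25/(log₁₀[0.000342 + 0.00233])² = 0.25/(-2.573)² = 0.03775.
Total minor-loss coefficient ΣK = 2·1.7 = 3.4.
ΔP = [f·L/D + ΣK]·(ρV²/2) = [0.03775·5.54/0.04585 + 3.4]·(1.077·2.496²/2) = [4.561 + 3.4]·3.356 = 26.72 Pa.
ΔP = 26.72 Pa = 0.02672 kPa.

ΔP ≈ 0.02672 kPa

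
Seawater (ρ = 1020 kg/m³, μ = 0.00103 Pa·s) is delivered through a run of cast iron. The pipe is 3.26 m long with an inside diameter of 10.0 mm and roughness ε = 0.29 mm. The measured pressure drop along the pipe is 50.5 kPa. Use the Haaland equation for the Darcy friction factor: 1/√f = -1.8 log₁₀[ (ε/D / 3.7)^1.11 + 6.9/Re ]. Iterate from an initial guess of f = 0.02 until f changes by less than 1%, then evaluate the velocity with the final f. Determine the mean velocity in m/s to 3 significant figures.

Rearranging Darcy-Weisbach: V = √(2·ΔP·D/(f·L·ρ)). With ε/D = 0.00029/0.01 = 0.029, iterate starting from f = 0.02:
  f = 0.02 → V = √(2·5.05e+04·0.01/(0.02·3.26·1020)) = 3.897 m/s; Re = ρVD/μ = 3.859e+04; f → 0.0573
  f = 0.0573 → V = 2.302 m/s; Re = 2.28e+04; f → 0.05785
Converged (Δf/f < 1%). With the final f = 0.05785: V = √(2·5.05e+04·0.01/(0.05785·3.26·1020)) = 2.291 m/s.

V ≈ 2.29 m/s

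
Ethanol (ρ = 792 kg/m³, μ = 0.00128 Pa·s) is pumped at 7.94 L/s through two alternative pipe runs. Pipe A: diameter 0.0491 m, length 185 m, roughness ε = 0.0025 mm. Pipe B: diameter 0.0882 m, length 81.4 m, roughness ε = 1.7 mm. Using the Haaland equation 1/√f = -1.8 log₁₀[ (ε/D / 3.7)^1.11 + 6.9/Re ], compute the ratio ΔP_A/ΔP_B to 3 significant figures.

ΔP_A/ΔP_B ≈ 15.1

Pipe A: V = Q/A = 0.00794/0.001893 = 4.193 m/s; Re = 1.274e+05; ε/D = 5.09e-05; Haaland → f = 0.01721; ΔP_A = f(L/D)(ρV²/2) = 4.515e+05 Pa.
Pipe B: V = Q/A = 0.00794/0.00611 = 1.3 m/s; Re = 7.092e+04; ε/D = 0.0193; Haaland → f = 0.0486; ΔP_B = f(L/D)(ρV²/2) = 2.999e+04 Pa.
ΔP_A/ΔP_B = 4.515e+05/2.999e+04 = 15.1.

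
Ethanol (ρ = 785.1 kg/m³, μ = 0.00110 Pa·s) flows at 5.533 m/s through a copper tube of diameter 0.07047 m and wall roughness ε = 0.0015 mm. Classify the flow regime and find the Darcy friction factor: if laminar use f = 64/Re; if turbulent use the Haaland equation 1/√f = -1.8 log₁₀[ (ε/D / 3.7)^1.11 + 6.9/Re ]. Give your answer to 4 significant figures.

f ≈ 0.01472

Re = ρVD/μ = 785.1·5.533·0.07047/0.0011 = 2.783e+05.
Re > 4000 → turbulent. ε/D = 1.5e-06/0.07047 = 2.13e-05; Haaland: 1/√f = -1.8 log₁₀[1.53e-06 + 2.48e-05] = 8.243, so f = 0.01472.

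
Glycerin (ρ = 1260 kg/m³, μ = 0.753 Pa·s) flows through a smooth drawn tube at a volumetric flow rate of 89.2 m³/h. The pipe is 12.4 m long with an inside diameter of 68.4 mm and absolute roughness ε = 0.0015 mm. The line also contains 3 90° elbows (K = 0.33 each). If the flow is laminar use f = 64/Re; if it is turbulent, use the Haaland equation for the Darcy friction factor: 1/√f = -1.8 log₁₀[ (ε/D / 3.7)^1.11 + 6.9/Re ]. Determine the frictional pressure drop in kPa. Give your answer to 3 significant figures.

ΔP ≈ 459 kPa

Q = 89.2 m³/h = 89.2/3600 = 0.02478 m³/s.
Cross-sectional area A = πD²/4 = π(0.0684)²/4 = 0.003675 m²; mean velocity V = Q/A = 0.02478/0.003675 = 6.743 m/s.
Reynolds number Re = ρVD/μ = 1260 · 6.743 · 0.0684 / 0.753 = 771.8.
Re < 2300 → laminar flow, so f = 64/Re = 64/771.8 = 0.08293 (the turbulent correlation is not needed).
Total minor-loss coefficient ΣK = 3·0.33 = 0.99.
ΔP = [f·L/D + ΣK]·(ρV²/2) = [0.08293·12.4/0.0684 + 0.99]·(1260·6.743²/2) = [15.03 + 0.99]·2.865e+04 = 4.59e+05 Pa.
ΔP = 4.59e+05 Pa = 459 kPa.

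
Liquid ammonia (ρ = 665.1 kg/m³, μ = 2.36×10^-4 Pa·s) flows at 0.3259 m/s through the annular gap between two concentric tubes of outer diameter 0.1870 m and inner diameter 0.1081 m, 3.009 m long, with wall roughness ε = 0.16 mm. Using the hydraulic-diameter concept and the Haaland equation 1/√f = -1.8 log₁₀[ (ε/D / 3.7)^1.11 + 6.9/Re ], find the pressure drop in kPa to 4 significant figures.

ΔP ≈ 0.03443 kPa

Hydraulic diameter D_h = 4A/P = D_o - D_i = 0.187 - 0.1081 = 0.0789 m.
Re = ρVD_h/μ = 665.1·0.3259·0.0789/0.000236 = 7.247e+04.
ε/D_h = 0.00016/0.0789 = 0.00203; Haaland gives 1/√f = -1.8 log₁₀[0.00024+9.52e-05] = 6.255, so f = 0.02556.
ΔP = f(L/D_h)(ρV²/2) = 0.02556·3.009/0.0789·35.32 = 34.43 Pa.
ΔP = 0.03443 kPa.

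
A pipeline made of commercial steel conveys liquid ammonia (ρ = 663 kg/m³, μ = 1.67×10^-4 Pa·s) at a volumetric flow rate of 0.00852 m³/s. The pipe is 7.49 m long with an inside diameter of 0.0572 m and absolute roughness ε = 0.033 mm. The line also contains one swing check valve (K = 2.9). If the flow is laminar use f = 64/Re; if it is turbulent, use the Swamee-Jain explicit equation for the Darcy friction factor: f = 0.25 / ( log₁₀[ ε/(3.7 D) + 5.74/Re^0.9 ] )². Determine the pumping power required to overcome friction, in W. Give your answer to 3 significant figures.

P ≈ 163 W

Cross-sectional area A = πD²/4 = π(0.0572)²/4 = 0.00257 m²; mean velocity V = Q/A = 0.00852/0.00257 = 3.316 m/s.
Reynolds number Re = ρVD/μ = 663 · 3.316 · 0.0572 / 0.000167 = 7.529e+05.
Re > 4000 → turbulent. Relative roughness ε/D = 3.3e-05/0.0572 = 0.000577. Swamee-Jain: f = 0.25/(log₁₀[0.000577/3.7 + 5.74/7.529e+05^0.9])² = 0.25/(log₁₀[0.000156 + 2.95e-05])² = 0.25/(-3.732)² = 0.01795.
Total minor-loss coefficient ΣK = 1·2.9 = 2.9.
ΔP = [f·L/D + ΣK]·(ρV²/2) = [0.01795·7.49/0.0572 + 2.9]·(663·3.316²/2) = [2.351 + 2.9]·3644 = 1.913e+04 Pa.
Pumping power P = QΔP = 0.00852·1.913e+04 = 163.0 W = 163 W.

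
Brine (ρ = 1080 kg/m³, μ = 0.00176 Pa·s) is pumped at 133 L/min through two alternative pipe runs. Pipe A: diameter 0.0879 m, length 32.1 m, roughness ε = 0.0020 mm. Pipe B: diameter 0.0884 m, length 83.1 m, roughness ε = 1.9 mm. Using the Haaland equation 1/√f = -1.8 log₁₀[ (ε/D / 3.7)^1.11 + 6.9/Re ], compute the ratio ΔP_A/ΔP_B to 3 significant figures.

Pipe A: V = Q/A = 0.002217/0.006068 = 0.3653 m/s; Re = 1.97e+04; ε/D = 2.28e-05; Haaland → f = 0.02588; ΔP_A = f(L/D)(ρV²/2) = 680.9 Pa.
Pipe B: V = Q/A = 0.002217/0.006138 = 0.3612 m/s; Re = 1.959e+04; ε/D = 0.0215; Haaland → f = 0.05194; ΔP_B = f(L/D)(ρV²/2) = 3439 Pa.
ΔP_A/ΔP_B = 680.9/3439 = 0.198.

ΔP_A/ΔP_B ≈ 0.198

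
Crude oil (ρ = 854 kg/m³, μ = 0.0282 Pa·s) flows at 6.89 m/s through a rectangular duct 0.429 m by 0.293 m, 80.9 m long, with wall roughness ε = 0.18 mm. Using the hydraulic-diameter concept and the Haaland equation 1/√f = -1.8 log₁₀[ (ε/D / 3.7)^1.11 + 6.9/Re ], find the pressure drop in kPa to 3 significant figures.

ΔP ≈ 99.0 kPa

Hydraulic diameter D_h = 4A/P = 4·(0.429·0.293)/(2·(0.429+0.293)) = 0.5028/1.444 = 0.3482 m.
Re = ρVD_h/μ = 854·6.89·0.3482/0.0282 = 7.265e+04.
ε/D_h = 0.00018/0.3482 = 0.000517; Haaland gives 1/√f = -1.8 log₁₀[5.26e-05+9.5e-05] = 6.896, so f = 0.02103.
ΔP = f(L/D_h)(ρV²/2) = 0.02103·80.9/0.3482·2.027e+04 = 9.905e+04 Pa.
ΔP = 99.0 kPa.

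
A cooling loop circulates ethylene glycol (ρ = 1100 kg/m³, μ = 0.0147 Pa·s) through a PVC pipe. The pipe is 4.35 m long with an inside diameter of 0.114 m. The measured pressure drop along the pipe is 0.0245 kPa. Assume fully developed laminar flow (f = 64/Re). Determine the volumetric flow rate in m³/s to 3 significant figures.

Q ≈ 0.00159 m³/s

For laminar flow, f = 64/Re with Re = ρVD/μ, so Darcy-Weisbach reduces to ΔP = 32μLV/D². Solving for V: V = ΔP·D²/(32μL) = 24.5·(0.114)²/(32·0.0147·4.35) = 0.1556 m/s.
Check: Re = ρVD/μ = 1100·0.1556·0.114/0.0147 = 1327 < 2300, so the laminar assumption holds.
Q = V·A = 0.1556·(π/4·0.114²) = 0.001588 m³/s = 0.00159 m³/s.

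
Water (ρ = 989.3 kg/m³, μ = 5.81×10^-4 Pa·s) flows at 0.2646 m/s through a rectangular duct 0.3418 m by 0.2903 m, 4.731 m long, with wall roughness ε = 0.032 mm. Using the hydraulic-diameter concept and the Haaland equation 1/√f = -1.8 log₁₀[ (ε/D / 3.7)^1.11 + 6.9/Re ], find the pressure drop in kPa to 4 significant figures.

ΔP ≈ 0.008957 kPa

Hydraulic diameter D_h = 4A/P = 4·(0.3418·0.2903)/(2·(0.3418+0.2903)) = 0.3969/1.264 = 0.314 m.
Re = ρVD_h/μ = 989.3·0.2646·0.314/0.000581 = 1.415e+05.
ε/D_h = 3.2e-05/0.314 = 0.000102; Haaland gives 1/√f = -1.8 log₁₀[8.68e-06+4.88e-05] = 7.633, so f = 0.01716.
ΔP = f(L/D_h)(ρV²/2) = 0.01716·4.731/0.314·34.63 = 8.957 Pa.
ΔP = 0.008957 kPa.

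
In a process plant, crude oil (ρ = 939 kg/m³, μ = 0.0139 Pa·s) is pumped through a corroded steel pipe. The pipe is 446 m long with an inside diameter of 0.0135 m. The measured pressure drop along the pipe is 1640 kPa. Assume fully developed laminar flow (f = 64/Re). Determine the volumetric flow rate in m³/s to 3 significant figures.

For laminar flow, f = 64/Re with Re = ρVD/μ, so Darcy-Weisbach reduces to ΔP = 32μLV/D². Solving for V: V = ΔP·D²/(32μL) = 1.64e+06·(0.0135)²/(32·0.0139·446) = 1.507 m/s.
Check: Re = ρVD/μ = 939·1.507·0.0135/0.0139 = 1374 < 2300, so the laminar assumption holds.
Q = V·A = 1.507·(π/4·0.0135²) = 0.0002157 m³/s = 2.16×10^-4 m³/s.

Q ≈ 2.16×10^-4 m³/s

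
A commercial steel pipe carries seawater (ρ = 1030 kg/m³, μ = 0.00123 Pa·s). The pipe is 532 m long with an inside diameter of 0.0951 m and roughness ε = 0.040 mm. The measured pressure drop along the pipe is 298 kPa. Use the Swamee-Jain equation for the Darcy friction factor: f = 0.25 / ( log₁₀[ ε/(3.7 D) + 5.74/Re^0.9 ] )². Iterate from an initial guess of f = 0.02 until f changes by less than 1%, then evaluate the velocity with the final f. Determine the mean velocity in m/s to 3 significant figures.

V ≈ 2.36 m/s

Rearranging Darcy-Weisbach: V = √(2·ΔP·D/(f·L·ρ)). With ε/D = 4e-05/0.0951 = 0.000421, iterate starting from f = 0.02:
  f = 0.02 → V = √(2·2.98e+05·0.0951/(0.02·532·1030)) = 2.274 m/s; Re = ρVD/μ = 1.811e+05; f → 0.01869
  f = 0.01869 → V = 2.353 m/s; Re = 1.874e+05; f → 0.01862
Converged (Δf/f < 1%). With the final f = 0.01862: V = √(2·2.98e+05·0.0951/(0.01862·532·1030)) = 2.357 m/s.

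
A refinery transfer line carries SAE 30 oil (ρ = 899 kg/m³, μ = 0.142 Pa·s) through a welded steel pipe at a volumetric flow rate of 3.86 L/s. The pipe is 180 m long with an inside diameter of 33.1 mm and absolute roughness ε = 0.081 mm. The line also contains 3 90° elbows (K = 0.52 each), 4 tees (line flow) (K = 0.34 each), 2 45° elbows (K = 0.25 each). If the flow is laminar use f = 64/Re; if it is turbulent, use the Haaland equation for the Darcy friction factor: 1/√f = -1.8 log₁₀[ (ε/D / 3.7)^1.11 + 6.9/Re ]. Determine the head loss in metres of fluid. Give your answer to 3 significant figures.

Q = 3.86 L/s = 3.86/1000 = 0.00386 m³/s.
Cross-sectional area A = πD²/4 = π(0.0331)²/4 = 0.0008605 m²; mean velocity V = Q/A = 0.00386/0.0008605 = 4.486 m/s.
Reynolds number Re = ρVD/μ = 899 · 4.486 · 0.0331 / 0.142 = 940.
Re < 2300 → laminar flow, so f = 64/Re = 64/940 = 0.06808 (the turbulent correlation is not needed).
Total minor-loss coefficient ΣK = 3·0.52 + 4·0.34 + 2·0.25 = 3.42.
ΔP = [f·L/D + ΣK]·(ρV²/2) = [0.06808·180/0.0331 + 3.42]·(899·4.486²/2) = [370.2 + 3.42]·9045 = 3.38e+06 Pa.
Head loss h_f = ΔP/(ρg) = 3.38e+06/(899·9.81) = 383 m.

h_f ≈ 383 m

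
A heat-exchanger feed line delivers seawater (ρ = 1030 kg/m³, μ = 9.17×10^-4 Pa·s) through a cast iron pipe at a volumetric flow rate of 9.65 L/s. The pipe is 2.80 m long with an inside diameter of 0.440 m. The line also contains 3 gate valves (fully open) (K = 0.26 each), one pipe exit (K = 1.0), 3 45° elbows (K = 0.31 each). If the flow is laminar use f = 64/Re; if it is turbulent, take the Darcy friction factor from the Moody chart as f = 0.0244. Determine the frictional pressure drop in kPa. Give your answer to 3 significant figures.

ΔP ≈ 0.00594 kPa

Q = 9.65 L/s = 9.65/1000 = 0.00965 m³/s.
Cross-sectional area A = πD²/4 = π(0.44)²/4 = 0.1521 m²; mean velocity V = Q/A = 0.00965/0.1521 = 0.06346 m/s.
Reynolds number Re = ρVD/μ = 1030 · 0.06346 · 0.44 / 0.000917 = 3.137e+04.
Re > 4000 → turbulent; use the Moody-chart value f = 0.0244.
Total minor-loss coefficient ΣK = 3·0.26 + 1·1 + 3·0.31 = 2.71.
ΔP = [f·L/D + ΣK]·(ρV²/2) = [0.0244·2.8/0.44 + 2.71]·(1030·0.06346²/2) = [0.1553 + 2.71]·2.074 = 5.943 Pa.
ΔP = 5.943 Pa = 0.00594 kPa.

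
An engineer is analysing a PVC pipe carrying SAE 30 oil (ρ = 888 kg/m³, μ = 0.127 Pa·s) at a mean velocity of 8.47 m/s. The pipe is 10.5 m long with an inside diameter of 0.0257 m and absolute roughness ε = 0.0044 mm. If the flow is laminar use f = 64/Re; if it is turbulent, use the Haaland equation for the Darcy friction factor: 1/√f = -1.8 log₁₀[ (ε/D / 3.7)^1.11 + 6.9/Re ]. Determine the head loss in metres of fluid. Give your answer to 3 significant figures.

Reynolds number Re = ρVD/μ = 888 · 8.47 · 0.0257 / 0.127 = 1522.
Re < 2300 → laminar flow, so f = 64/Re = 64/1522 = 0.04205 (the turbulent correlation is not needed).
Darcy-Weisbach: ΔP = f(L/D)(ρV²/2) = 0.04205·(10.5/0.0257)·(888·8.47²/2) = 0.04205·408.6·3.185e+04 = 5.472e+05 Pa.
Head loss h_f = ΔP/(ρg) = 5.472e+05/(888·9.81) = 62.8 m.

h_f ≈ 62.8 m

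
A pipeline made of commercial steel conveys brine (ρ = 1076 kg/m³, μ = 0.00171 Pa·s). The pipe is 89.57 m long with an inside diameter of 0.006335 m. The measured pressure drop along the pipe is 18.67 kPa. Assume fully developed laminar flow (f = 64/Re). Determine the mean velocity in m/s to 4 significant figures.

For laminar flow, f = 64/Re with Re = ρVD/μ, so Darcy-Weisbach reduces to ΔP = 32μLV/D². Solving for V: V = ΔP·D²/(32μL) = 1.867e+04·(0.006335)²/(32·0.00171·89.57) = 0.1529 m/s.
Check: Re = ρVD/μ = 1076·0.1529·0.006335/0.00171 = 609.4 < 2300, so the laminar assumption holds.

V ≈ 0.1529 m/s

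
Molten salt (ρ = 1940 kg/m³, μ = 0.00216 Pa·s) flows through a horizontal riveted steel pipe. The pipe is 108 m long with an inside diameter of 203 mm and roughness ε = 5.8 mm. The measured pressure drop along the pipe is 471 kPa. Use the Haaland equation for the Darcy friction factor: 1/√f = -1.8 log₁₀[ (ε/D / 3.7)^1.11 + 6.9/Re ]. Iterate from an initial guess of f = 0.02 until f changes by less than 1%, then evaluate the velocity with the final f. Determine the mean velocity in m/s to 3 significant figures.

Rearranging Darcy-Weisbach: V = √(2·ΔP·D/(f·L·ρ)). With ε/D = 0.0058/0.203 = 0.0286, iterate starting from f = 0.02:
  f = 0.02 → V = √(2·4.71e+05·0.203/(0.02·108·1940)) = 6.755 m/s; Re = ρVD/μ = 1.232e+06; f → 0.05617
  f = 0.05617 → V = 4.031 m/s; Re = 7.349e+05; f → 0.05619
Converged (Δf/f < 1%). With the final f = 0.05619: V = √(2·4.71e+05·0.203/(0.05619·108·1940)) = 4.03 m/s.

V ≈ 4.03 m/s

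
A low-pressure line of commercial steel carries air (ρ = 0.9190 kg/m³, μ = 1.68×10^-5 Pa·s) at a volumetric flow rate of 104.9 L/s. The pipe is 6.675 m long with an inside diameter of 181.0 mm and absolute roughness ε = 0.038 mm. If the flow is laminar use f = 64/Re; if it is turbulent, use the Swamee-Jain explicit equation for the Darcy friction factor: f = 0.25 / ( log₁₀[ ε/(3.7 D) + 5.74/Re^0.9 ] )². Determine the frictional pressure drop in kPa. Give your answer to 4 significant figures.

ΔP ≈ 0.006349 kPa

Q = 104.9 L/s = 104.9/1000 = 0.1049 m³/s.
Cross-sectional area A = πD²/4 = π(0.181)²/4 = 0.02573 m²; mean velocity V = Q/A = 0.1049/0.02573 = 4.077 m/s.
Reynolds number Re = ρVD/μ = 0.919 · 4.077 · 0.181 / 1.68e-05 = 4.037e+04.
Re > 4000 → turbulent. Relative roughness ε/D = 3.8e-05/0.181 = 0.00021. Swamee-Jain: f = 0.25/(log₁₀[0.00021/3.7 + 5.74/4.037e+04^0.9])² = 0.25/(log₁₀[5.67e-05 + 0.000411])² = 0.25/(-3.33)² = 0.02254.
Darcy-Weisbach: ΔP = f(L/D)(ρV²/2) = 0.02254·(6.675/0.181)·(0.919·4.077²/2) = 0.02254·36.88·7.637 = 6.349 Pa.
ΔP = 6.349 Pa = 0.006349 kPa.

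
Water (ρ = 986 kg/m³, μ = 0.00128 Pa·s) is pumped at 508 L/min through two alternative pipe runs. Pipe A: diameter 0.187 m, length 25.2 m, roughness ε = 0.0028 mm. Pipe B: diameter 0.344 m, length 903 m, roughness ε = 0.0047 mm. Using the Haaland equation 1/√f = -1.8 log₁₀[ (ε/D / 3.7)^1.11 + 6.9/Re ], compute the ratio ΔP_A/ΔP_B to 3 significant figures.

ΔP_A/ΔP_B ≈ 0.509

Pipe A: V = Q/A = 0.008467/0.02746 = 0.3083 m/s; Re = 4.441e+04; ε/D = 1.5e-05; Haaland → f = 0.02131; ΔP_A = f(L/D)(ρV²/2) = 134.5 Pa.
Pipe B: V = Q/A = 0.008467/0.09294 = 0.0911 m/s; Re = 2.414e+04; ε/D = 1.37e-05; Haaland → f = 0.02459; ΔP_B = f(L/D)(ρV²/2) = 264.1 Pa.
ΔP_A/ΔP_B = 134.5/264.1 = 0.509.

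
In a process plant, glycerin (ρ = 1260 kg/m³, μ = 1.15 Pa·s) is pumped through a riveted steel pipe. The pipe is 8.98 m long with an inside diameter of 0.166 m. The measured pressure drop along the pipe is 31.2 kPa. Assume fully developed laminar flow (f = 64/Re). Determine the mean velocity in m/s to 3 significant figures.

V ≈ 2.60 m/s

For laminar flow, f = 64/Re with Re = ρVD/μ, so Darcy-Weisbach reduces to ΔP = 32μLV/D². Solving for V: V = ΔP·D²/(32μL) = 3.12e+04·(0.166)²/(32·1.15·8.98) = 2.602 m/s.
Check: Re = ρVD/μ = 1260·2.602·0.166/1.15 = 473.2 < 2300, so the laminar assumption holds.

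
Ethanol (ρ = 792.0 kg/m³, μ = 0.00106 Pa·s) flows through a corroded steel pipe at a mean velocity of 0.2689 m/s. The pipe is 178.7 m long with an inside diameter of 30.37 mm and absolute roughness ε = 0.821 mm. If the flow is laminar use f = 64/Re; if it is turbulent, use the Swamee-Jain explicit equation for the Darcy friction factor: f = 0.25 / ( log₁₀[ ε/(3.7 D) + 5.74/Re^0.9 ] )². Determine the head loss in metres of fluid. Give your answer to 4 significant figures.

Reynolds number Re = ρVD/μ = 792 · 0.2689 · 0.03037 / 0.00106 = 6102.
Re > 4000 → turbulent. Relative roughness ε/D = 0.000821/0.03037 = 0.027. Swamee-Jain: f = 0.25/(log₁₀[0.027/3.7 + 5.74/6102^0.9])² = 0.25/(log₁₀[0.00731 + 0.00225])² = 0.25/(-2.02)² = 0.06128.
Darcy-Weisbach: ΔP = f(L/D)(ρV²/2) = 0.06128·(178.7/0.03037)·(792·0.2689²/2) = 0.06128·5884·28.63 = 1.033e+04 Pa.
Head loss h_f = ΔP/(ρg) = 1.033e+04/(792·9.81) = 1.329 m.

h_f ≈ 1.329 m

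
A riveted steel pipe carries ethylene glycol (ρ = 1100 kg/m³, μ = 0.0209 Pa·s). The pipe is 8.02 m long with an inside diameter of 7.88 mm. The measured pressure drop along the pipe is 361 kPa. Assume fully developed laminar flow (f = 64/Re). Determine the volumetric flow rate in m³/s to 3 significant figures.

Q ≈ 2.04×10^-4 m³/s

For laminar flow, f = 64/Re with Re = ρVD/μ, so Darcy-Weisbach reduces to ΔP = 32μLV/D². Solving for V: V = ΔP·D²/(32μL) = 3.61e+05·(0.00788)²/(32·0.0209·8.02) = 4.179 m/s.
Check: Re = ρVD/μ = 1100·4.179·0.00788/0.0209 = 1733 < 2300, so the laminar assumption holds.
Q = V·A = 4.179·(π/4·0.00788²) = 0.0002038 m³/s = 2.04×10^-4 m³/s.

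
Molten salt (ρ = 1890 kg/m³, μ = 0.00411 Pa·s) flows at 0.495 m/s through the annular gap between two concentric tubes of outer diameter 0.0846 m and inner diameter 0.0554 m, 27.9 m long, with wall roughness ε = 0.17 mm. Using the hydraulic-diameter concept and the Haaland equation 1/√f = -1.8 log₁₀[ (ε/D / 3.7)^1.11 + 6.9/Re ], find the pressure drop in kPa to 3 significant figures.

Hydraulic diameter D_h = 4A/P = D_o - D_i = 0.0846 - 0.0554 = 0.0292 m.
Re = ρVD_h/μ = 1890·0.495·0.0292/0.00411 = 6647.
ε/D_h = 0.00017/0.0292 = 0.00582; Haaland gives 1/√f = -1.8 log₁₀[0.000774+0.00104] = 4.935, so f = 0.04105.
ΔP = f(L/D_h)(ρV²/2) = 0.04105·27.9/0.0292·231.5 = 9083 Pa.
ΔP = 9.08 kPa.

ΔP ≈ 9.08 kPa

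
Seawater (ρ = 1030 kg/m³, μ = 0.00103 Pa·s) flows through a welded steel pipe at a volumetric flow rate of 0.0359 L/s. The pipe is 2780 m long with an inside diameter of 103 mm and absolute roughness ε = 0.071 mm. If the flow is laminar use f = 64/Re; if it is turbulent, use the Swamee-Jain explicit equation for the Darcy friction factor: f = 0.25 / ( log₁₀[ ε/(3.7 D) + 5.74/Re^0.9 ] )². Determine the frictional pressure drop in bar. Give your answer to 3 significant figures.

Q = 0.0359 L/s = 0.0359/1000 = 3.59e-05 m³/s.
Cross-sectional area A = πD²/4 = π(0.103)²/4 = 0.008332 m²; mean velocity V = Q/A = 3.59e-05/0.008332 = 0.004309 m/s.
Reynolds number Re = ρVD/μ = 1030 · 0.004309 · 0.103 / 0.00103 = 443.8.
Re < 2300 → laminar flow, so f = 64/Re = 64/443.8 = 0.1442 (the turbulent correlation is not needed).
Darcy-Weisbach: ΔP = f(L/D)(ρV²/2) = 0.1442·(2780/0.103)·(1030·0.004309²/2) = 0.1442·2.699e+04·0.00956 = 37.21 Pa.
ΔP = 37.21 Pa = 3.72×10^-4 bar.

ΔP ≈ 3.72×10^-4 bar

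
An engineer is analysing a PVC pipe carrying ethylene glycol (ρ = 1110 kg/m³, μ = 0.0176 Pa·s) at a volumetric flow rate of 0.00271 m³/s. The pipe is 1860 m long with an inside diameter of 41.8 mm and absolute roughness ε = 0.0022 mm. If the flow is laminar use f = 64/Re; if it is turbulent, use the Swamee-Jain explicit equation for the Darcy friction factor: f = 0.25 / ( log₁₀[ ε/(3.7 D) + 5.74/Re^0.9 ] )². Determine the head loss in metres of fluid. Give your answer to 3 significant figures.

Cross-sectional area A = πD²/4 = π(0.0418)²/4 = 0.001372 m²; mean velocity V = Q/A = 0.00271/0.001372 = 1.975 m/s.
Reynolds number Re = ρVD/μ = 1110 · 1.975 · 0.0418 / 0.0176 = 5206.
Re > 4000 → turbulent. Relative roughness ε/D = 2.2e-06/0.0418 = 5.26e-05. Swamee-Jain: f = 0.25/(log₁₀[5.26e-05/3.7 + 5.74/5206^0.9])² = 0.25/(log₁₀[1.42e-05 + 0.00259])² = 0.25/(-2.584)² = 0.03745.
Darcy-Weisbach: ΔP = f(L/D)(ρV²/2) = 0.03745·(1860/0.0418)·(1110·1.975²/2) = 0.03745·4.45e+04·2164 = 3.607e+06 Pa.
Head loss h_f = ΔP/(ρg) = 3.607e+06/(1110·9.81) = 331 m.

h_f ≈ 331 m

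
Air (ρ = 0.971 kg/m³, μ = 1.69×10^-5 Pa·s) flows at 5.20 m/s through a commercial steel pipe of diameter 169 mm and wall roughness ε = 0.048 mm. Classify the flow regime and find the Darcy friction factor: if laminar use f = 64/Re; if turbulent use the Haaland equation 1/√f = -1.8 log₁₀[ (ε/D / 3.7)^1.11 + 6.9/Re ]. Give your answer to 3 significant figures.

Re = ρVD/μ = 0.971·5.2·0.169/1.69e-05 = 5.049e+04.
Re > 4000 → turbulent. ε/D = 4.8e-05/0.169 = 0.000284; Haaland: 1/√f = -1.8 log₁₀[2.71e-05 + 0.000137] = 6.815, so f = 0.02153.

f ≈ 0.0215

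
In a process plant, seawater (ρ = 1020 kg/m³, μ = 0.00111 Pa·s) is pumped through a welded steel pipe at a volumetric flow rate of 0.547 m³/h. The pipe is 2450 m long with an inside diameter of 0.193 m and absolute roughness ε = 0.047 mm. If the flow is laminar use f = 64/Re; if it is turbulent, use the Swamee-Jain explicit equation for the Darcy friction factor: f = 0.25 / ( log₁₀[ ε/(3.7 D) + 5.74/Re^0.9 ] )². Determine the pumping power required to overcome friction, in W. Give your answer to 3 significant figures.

P ≈ 0.00184 W

Q = 0.547 m³/h = 0.547/3600 = 0.0001519 m³/s.
Cross-sectional area A = πD²/4 = π(0.193)²/4 = 0.02926 m²; mean velocity V = Q/A = 0.0001519/0.02926 = 0.005194 m/s.
Reynolds number Re = ρVD/μ = 1020 · 0.005194 · 0.193 / 0.00111 = 921.1.
Re < 2300 → laminar flow, so f = 64/Re = 64/921.1 = 0.06948 (the turbulent correlation is not needed).
Darcy-Weisbach: ΔP = f(L/D)(ρV²/2) = 0.06948·(2450/0.193)·(1020·0.005194²/2) = 0.06948·1.269e+04·0.01376 = 12.13 Pa.
Pumping power P = QΔP = 0.0001519·12.13 = 0.001844 W = 0.00184 W.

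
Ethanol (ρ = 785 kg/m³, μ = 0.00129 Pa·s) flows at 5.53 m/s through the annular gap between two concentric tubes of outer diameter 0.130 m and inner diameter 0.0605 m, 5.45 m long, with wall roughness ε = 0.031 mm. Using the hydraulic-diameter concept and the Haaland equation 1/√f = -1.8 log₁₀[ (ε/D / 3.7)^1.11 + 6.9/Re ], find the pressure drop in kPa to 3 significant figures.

Hydraulic diameter D_h = 4A/P = D_o - D_i = 0.13 - 0.0605 = 0.0695 m.
Re = ρVD_h/μ = 785·5.53·0.0695/0.00129 = 2.339e+05.
ε/D_h = 3.1e-05/0.0695 = 0.000446; Haaland gives 1/√f = -1.8 log₁₀[4.47e-05+2.95e-05] = 7.433, so f = 0.0181.
ΔP = f(L/D_h)(ρV²/2) = 0.0181·5.45/0.0695·1.2e+04 = 1.703e+04 Pa.
ΔP = 17.0 kPa.

ΔP ≈ 17.0 kPa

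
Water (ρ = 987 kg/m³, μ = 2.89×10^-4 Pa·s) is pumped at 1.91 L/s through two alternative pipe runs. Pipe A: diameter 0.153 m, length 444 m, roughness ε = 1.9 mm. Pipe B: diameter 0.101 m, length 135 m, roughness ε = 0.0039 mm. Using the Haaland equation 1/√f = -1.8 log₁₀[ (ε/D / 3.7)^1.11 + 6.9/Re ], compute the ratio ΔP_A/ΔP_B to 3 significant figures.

ΔP_A/ΔP_B ≈ 0.921

Pipe A: V = Q/A = 0.00191/0.01839 = 0.1039 m/s; Re = 5.428e+04; ε/D = 0.0124; Haaland → f = 0.04182; ΔP_A = f(L/D)(ρV²/2) = 646.4 Pa.
Pipe B: V = Q/A = 0.00191/0.008012 = 0.2384 m/s; Re = 8.223e+04; ε/D = 3.86e-05; Haaland → f = 0.01871; ΔP_B = f(L/D)(ρV²/2) = 701.5 Pa.
ΔP_A/ΔP_B = 646.4/701.5 = 0.921.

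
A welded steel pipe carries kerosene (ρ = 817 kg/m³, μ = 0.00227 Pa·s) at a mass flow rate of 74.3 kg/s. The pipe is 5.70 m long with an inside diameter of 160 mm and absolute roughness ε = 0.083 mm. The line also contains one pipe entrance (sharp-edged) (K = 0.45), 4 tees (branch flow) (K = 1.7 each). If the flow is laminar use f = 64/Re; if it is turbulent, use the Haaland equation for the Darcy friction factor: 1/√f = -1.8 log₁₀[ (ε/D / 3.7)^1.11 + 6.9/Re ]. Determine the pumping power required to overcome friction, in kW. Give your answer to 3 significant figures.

P ≈ 6.01 kW

A = πD²/4 = π(0.16)²/4 = 0.02011 m²; mean velocity V = ṁ/(ρA) = 74.3/(817 · 0.02011) = 4.523 m/s.
Reynolds number Re = ρVD/μ = 817 · 4.523 · 0.16 / 0.00227 = 2.605e+05.
Re > 4000 → turbulent. Relative roughness ε/D = 8.3e-05/0.16 = 0.000519. Haaland: 1/√f = -1.8 log₁₀[(0.000519/3.7)^1.11 + 6.9/2.605e+05] = -1.8 log₁₀[5.28e-05 + 2.65e-05] = 7.381, so f = 0.01836.
Total minor-loss coefficient ΣK = 1·0.45 + 4·1.7 = 7.25.
ΔP = [f·L/D + ΣK]·(ρV²/2) = [0.01836·5.7/0.16 + 7.25]·(817·4.523²/2) = [0.6539 + 7.25]·8357 = 6.606e+04 Pa.
Q = ṁ/ρ = 74.3/817 = 0.09094 m³/s.
Pumping power P = QΔP = 0.09094·6.606e+04 = 6007 W = 6.01 kW.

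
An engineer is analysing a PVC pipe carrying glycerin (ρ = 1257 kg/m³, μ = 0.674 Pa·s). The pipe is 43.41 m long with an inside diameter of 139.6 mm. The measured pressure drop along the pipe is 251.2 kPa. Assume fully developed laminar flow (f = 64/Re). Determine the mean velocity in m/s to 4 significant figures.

V ≈ 5.229 m/s

For laminar flow, f = 64/Re with Re = ρVD/μ, so Darcy-Weisbach reduces to ΔP = 32μLV/D². Solving for V: V = ΔP·D²/(32μL) = 2.512e+05·(0.1396)²/(32·0.674·43.41) = 5.229 m/s.
Check: Re = ρVD/μ = 1257·5.229·0.1396/0.674 = 1361 < 2300, so the laminar assumption holds.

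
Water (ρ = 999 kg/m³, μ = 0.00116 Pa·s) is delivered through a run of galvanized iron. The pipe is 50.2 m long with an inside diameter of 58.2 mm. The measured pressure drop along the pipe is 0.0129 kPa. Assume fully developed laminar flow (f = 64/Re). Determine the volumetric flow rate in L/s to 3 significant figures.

For laminar flow, f = 64/Re with Re = ρVD/μ, so Darcy-Weisbach reduces to ΔP = 32μLV/D². Solving for V: V = ΔP·D²/(32μL) = 12.9·(0.0582)²/(32·0.00116·50.2) = 0.02345 m/s.
Check: Re = ρVD/μ = 999·0.02345·0.0582/0.00116 = 1175 < 2300, so the laminar assumption holds.
Q = V·A = 0.02345·(π/4·0.0582²) = 6.238e-05 m³/s = 0.0624 L/s.

Q ≈ 0.0624 L/s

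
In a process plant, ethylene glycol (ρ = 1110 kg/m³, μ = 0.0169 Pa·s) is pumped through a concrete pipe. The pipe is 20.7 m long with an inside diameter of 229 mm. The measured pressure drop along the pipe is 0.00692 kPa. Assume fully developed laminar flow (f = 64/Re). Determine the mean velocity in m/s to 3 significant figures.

V ≈ 0.0324 m/s

For laminar flow, f = 64/Re with Re = ρVD/μ, so Darcy-Weisbach reduces to ΔP = 32μLV/D². Solving for V: V = ΔP·D²/(32μL) = 6.92·(0.229)²/(32·0.0169·20.7) = 0.03242 m/s.
Check: Re = ρVD/μ = 1110·0.03242·0.229/0.0169 = 487.6 < 2300, so the laminar assumption holds.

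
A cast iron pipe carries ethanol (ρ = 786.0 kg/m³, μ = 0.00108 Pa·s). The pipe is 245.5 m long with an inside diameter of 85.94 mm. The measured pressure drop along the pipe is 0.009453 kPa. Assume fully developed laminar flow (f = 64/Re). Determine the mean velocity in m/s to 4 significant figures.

V ≈ 0.008229 m/s

For laminar flow, f = 64/Re with Re = ρVD/μ, so Darcy-Weisbach reduces to ΔP = 32μLV/D². Solving for V: V = ΔP·D²/(32μL) = 9.453·(0.08594)²/(32·0.00108·245.5) = 0.008229 m/s.
Check: Re = ρVD/μ = 786·0.008229·0.08594/0.00108 = 514.7 < 2300, so the laminar assumption holds.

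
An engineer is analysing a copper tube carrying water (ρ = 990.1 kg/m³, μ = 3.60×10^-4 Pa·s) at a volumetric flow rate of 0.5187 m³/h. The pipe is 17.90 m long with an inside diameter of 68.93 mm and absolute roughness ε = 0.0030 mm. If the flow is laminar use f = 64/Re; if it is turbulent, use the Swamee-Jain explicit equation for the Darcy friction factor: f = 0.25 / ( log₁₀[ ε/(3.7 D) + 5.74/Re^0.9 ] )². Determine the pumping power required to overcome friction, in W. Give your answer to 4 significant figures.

P ≈ 9.355×10^-4 W

Q = 0.5187 m³/h = 0.5187/3600 = 0.0001441 m³/s.
Cross-sectional area A = πD²/4 = π(0.06893)²/4 = 0.003732 m²; mean velocity V = Q/A = 0.0001441/0.003732 = 0.03861 m/s.
Reynolds number Re = ρVD/μ = 990.1 · 0.03861 · 0.06893 / 0.00036 = 7320.
Re > 4000 → turbulent. Relative roughness ε/D = 3e-06/0.06893 = 4.35e-05. Swamee-Jain: f = 0.25/(log₁₀[4.35e-05/3.7 + 5.74/7320^0.9])² = 0.25/(log₁₀[1.18e-05 + 0.00191])² = 0.25/(-2.716)² = 0.03388.
Darcy-Weisbach: ΔP = f(L/D)(ρV²/2) = 0.03388·(17.9/0.06893)·(990.1·0.03861²/2) = 0.03388·259.7·0.738 = 6.493 Pa.
Pumping power P = QΔP = 0.0001441·6.493 = 9.3552×10^-4 W = 9.355×10^-4 W.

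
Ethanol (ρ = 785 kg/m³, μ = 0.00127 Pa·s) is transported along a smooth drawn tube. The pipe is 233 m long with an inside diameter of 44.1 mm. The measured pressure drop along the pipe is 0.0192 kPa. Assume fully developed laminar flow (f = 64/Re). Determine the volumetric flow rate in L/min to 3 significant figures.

For laminar flow, f = 64/Re with Re = ρVD/μ, so Darcy-Weisbach reduces to ΔP = 32μLV/D². Solving for V: V = ΔP·D²/(32μL) = 19.2·(0.0441)²/(32·0.00127·233) = 0.003943 m/s.
Check: Re = ρVD/μ = 785·0.003943·0.0441/0.00127 = 107.5 < 2300, so the laminar assumption holds.
Q = V·A = 0.003943·(π/4·0.0441²) = 6.023e-06 m³/s = 0.361 L/min.

Q ≈ 0.361 L/min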